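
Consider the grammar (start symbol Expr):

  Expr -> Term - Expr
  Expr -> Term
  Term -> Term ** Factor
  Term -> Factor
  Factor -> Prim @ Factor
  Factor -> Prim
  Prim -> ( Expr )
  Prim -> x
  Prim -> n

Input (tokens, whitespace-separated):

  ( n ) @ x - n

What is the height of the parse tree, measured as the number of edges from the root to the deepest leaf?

[Expr [Term [Factor [Prim ( [Expr [Term [Factor [Prim n]]]] )] @ [Factor [Prim x]]]] - [Expr [Term [Factor [Prim n]]]]]

8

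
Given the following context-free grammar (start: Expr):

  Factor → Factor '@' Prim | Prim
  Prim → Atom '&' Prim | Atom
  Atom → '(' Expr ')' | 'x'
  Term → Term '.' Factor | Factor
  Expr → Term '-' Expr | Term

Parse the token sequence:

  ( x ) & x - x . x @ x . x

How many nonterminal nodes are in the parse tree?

28

[Expr [Term [Factor [Prim [Atom ( [Expr [Term [Factor [Prim [Atom x]]]]] )] & [Prim [Atom x]]]]] - [Expr [Term [Term [Term [Factor [Prim [Atom x]]]] . [Factor [Factor [Prim [Atom x]]] @ [Prim [Atom x]]]] . [Factor [Prim [Atom x]]]]]]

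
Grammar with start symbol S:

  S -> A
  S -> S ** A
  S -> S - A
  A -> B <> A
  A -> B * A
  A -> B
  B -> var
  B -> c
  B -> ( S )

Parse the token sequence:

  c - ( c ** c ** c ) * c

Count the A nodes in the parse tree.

6

[S [S [A [B c]]] - [A [B ( [S [S [S [A [B c]]] ** [A [B c]]] ** [A [B c]]] )] * [A [B c]]]]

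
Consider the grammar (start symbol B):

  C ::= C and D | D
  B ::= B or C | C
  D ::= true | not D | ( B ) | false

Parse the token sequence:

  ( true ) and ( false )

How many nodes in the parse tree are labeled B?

3

[B [C [C [D ( [B [C [D true]]] )]] and [D ( [B [C [D false]]] )]]]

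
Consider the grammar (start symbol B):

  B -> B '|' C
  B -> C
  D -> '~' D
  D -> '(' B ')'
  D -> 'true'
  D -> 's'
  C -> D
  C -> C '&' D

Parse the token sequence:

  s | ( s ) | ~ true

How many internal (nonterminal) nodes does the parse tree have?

13

[B [B [B [C [D s]]] | [C [D ( [B [C [D s]]] )]]] | [C [D ~ [D true]]]]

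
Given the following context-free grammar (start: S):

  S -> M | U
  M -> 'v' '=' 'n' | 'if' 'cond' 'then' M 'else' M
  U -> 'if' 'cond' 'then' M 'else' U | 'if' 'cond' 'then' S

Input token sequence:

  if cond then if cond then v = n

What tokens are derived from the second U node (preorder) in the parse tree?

if cond then v = n

[S [U if cond then [S [U if cond then [S [M v = n]]]]]]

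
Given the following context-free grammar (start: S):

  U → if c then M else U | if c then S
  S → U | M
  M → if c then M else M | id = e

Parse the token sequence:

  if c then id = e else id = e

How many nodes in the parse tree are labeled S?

[S [M if c then [M id = e] else [M id = e]]]

1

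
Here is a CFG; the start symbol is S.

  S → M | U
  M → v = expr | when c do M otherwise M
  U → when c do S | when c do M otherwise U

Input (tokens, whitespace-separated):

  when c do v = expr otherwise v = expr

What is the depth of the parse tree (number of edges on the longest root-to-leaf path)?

3

[S [M when c do [M v = expr] otherwise [M v = expr]]]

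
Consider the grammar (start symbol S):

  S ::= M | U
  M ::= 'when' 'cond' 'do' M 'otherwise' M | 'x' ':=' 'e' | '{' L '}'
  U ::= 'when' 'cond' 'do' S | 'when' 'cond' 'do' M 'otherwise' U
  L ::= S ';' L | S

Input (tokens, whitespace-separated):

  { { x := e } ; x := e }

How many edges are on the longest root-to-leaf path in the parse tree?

8

[S [M { [L [S [M { [L [S [M x := e]]] }]] ; [L [S [M x := e]]]] }]]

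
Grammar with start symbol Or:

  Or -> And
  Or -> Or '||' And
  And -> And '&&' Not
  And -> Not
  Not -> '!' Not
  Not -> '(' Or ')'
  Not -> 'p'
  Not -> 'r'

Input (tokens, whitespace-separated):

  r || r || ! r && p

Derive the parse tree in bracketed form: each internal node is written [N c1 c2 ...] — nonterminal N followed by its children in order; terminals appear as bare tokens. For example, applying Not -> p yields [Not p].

[Or [Or [Or [And [Not r]]] || [And [Not r]]] || [And [And [Not ! [Not r]]] && [Not p]]]

Or
Or || And
Or || And || And
And || And || And
Not || And || And
r || And || And
r || Not || And
r || r || And
r || r || And && Not
r || r || Not && Not
r || r || ! Not && Not
r || r || ! r && Not
r || r || ! r && p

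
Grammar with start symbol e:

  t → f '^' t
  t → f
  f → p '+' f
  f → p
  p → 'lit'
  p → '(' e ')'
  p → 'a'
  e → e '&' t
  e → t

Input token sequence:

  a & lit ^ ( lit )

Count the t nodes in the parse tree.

[e [e [t [f [p a]]]] & [t [f [p lit]] ^ [t [f [p ( [e [t [f [p lit]]]] )]]]]]

4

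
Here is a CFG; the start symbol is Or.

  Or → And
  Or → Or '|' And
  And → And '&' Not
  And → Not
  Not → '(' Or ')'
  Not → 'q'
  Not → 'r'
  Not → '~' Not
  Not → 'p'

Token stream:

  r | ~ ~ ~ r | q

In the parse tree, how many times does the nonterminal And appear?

[Or [Or [Or [And [Not r]]] | [And [Not ~ [Not ~ [Not ~ [Not r]]]]]] | [And [Not q]]]

3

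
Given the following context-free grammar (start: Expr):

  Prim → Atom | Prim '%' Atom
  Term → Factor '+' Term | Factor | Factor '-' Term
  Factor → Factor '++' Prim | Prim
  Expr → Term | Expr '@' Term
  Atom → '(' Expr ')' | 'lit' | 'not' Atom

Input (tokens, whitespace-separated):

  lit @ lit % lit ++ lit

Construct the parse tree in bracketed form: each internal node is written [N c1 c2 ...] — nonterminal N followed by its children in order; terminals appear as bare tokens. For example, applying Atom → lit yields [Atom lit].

[Expr [Expr [Term [Factor [Prim [Atom lit]]]]] @ [Term [Factor [Factor [Prim [Prim [Atom lit]] % [Atom lit]]] ++ [Prim [Atom lit]]]]]

Expr
Expr @ Term
Term @ Term
Factor @ Term
Prim @ Term
Atom @ Term
lit @ Term
lit @ Factor
lit @ Factor ++ Prim
lit @ Prim ++ Prim
lit @ Prim % Atom ++ Prim
lit @ Atom % Atom ++ Prim
lit @ lit % Atom ++ Prim
lit @ lit % lit ++ Prim
lit @ lit % lit ++ Atom
lit @ lit % lit ++ lit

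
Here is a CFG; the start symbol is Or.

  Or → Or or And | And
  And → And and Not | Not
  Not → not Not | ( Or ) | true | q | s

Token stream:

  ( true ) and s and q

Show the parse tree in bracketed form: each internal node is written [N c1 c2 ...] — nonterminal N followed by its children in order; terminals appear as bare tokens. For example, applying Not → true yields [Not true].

Or
And
And and Not
And and Not and Not
Not and Not and Not
( Or ) and Not and Not
( And ) and Not and Not
( Not ) and Not and Not
( true ) and Not and Not
( true ) and s and Not
( true ) and s and q

[Or [And [And [And [Not ( [Or [And [Not true]]] )]] and [Not s]] and [Not q]]]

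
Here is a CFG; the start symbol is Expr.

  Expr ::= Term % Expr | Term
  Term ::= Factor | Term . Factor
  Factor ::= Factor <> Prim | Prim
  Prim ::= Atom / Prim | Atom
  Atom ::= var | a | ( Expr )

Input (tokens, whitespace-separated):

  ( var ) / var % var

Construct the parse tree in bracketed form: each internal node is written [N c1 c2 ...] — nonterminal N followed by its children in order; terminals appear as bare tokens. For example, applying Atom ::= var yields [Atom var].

[Expr [Term [Factor [Prim [Atom ( [Expr [Term [Factor [Prim [Atom var]]]]] )] / [Prim [Atom var]]]]] % [Expr [Term [Factor [Prim [Atom var]]]]]]

Expr
Term % Expr
Factor % Expr
Prim % Expr
Atom / Prim % Expr
( Expr ) / Prim % Expr
( Term ) / Prim % Expr
( Factor ) / Prim % Expr
( Prim ) / Prim % Expr
( Atom ) / Prim % Expr
( var ) / Prim % Expr
( var ) / Atom % Expr
( var ) / var % Expr
( var ) / var % Term
( var ) / var % Factor
( var ) / var % Prim
( var ) / var % Atom
( var ) / var % var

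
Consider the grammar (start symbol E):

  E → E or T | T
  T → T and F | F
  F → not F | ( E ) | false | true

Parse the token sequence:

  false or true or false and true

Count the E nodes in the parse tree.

3

[E [E [E [T [F false]]] or [T [F true]]] or [T [T [F false]] and [F true]]]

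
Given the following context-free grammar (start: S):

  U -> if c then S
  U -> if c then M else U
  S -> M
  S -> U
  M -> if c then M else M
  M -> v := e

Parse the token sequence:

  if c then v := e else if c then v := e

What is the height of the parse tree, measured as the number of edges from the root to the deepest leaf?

5

[S [U if c then [M v := e] else [U if c then [S [M v := e]]]]]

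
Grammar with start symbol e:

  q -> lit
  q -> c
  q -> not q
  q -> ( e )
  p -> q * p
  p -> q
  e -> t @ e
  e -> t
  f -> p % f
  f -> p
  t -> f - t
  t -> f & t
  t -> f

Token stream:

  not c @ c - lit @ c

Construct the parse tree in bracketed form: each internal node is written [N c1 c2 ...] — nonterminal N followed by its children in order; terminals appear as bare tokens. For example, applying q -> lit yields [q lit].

[e [t [f [p [q not [q c]]]]] @ [e [t [f [p [q c]]] - [t [f [p [q lit]]]]] @ [e [t [f [p [q c]]]]]]]

e
t @ e
f @ e
p @ e
q @ e
not q @ e
not c @ e
not c @ t @ e
not c @ f - t @ e
not c @ p - t @ e
not c @ q - t @ e
not c @ c - t @ e
not c @ c - f @ e
not c @ c - p @ e
not c @ c - q @ e
not c @ c - lit @ e
not c @ c - lit @ t
not c @ c - lit @ f
not c @ c - lit @ p
not c @ c - lit @ q
not c @ c - lit @ c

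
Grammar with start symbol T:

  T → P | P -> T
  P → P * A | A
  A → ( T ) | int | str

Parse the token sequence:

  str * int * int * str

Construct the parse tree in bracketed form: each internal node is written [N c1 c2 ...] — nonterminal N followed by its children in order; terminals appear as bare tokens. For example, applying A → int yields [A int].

[T [P [P [P [P [A str]] * [A int]] * [A int]] * [A str]]]

T
P
P * A
P * A * A
P * A * A * A
A * A * A * A
str * A * A * A
str * int * A * A
str * int * int * A
str * int * int * str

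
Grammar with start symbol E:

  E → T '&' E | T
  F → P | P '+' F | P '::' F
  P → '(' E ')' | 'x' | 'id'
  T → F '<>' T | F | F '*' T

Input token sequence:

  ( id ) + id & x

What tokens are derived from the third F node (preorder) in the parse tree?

[E [T [F [P ( [E [T [F [P id]]]] )] + [F [P id]]]] & [E [T [F [P x]]]]]

id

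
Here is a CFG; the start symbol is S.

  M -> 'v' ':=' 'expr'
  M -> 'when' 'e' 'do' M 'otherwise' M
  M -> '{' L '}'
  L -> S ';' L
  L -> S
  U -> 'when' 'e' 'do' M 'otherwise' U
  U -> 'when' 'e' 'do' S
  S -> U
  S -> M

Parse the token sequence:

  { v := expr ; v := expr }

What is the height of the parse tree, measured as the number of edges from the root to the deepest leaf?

6

[S [M { [L [S [M v := expr]] ; [L [S [M v := expr]]]] }]]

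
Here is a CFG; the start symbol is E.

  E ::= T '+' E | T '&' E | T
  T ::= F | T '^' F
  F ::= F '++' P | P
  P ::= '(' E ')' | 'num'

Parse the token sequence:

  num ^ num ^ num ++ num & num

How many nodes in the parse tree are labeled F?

[E [T [T [T [F [P num]]] ^ [F [P num]]] ^ [F [F [P num]] ++ [P num]]] & [E [T [F [P num]]]]]

5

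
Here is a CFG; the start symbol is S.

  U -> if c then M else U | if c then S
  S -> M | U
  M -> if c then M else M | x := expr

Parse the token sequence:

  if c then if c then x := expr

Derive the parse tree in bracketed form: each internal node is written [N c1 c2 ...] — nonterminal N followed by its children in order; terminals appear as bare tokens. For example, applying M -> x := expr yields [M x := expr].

S
U
if c then S
if c then U
if c then if c then S
if c then if c then M
if c then if c then x := expr

[S [U if c then [S [U if c then [S [M x := expr]]]]]]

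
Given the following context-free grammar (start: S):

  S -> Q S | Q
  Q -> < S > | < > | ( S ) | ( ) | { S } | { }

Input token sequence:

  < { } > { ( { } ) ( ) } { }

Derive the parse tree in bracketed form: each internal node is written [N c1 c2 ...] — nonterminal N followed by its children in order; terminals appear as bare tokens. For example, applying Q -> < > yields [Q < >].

S
Q S
< S > S
< Q > S
< { } > S
< { } > Q S
< { } > { S } S
< { } > { Q S } S
< { } > { ( S ) S } S
< { } > { ( Q ) S } S
< { } > { ( { } ) S } S
< { } > { ( { } ) Q } S
< { } > { ( { } ) ( ) } S
< { } > { ( { } ) ( ) } Q
< { } > { ( { } ) ( ) } { }

[S [Q < [S [Q { }]] >] [S [Q { [S [Q ( [S [Q { }]] )] [S [Q ( )]]] }] [S [Q { }]]]]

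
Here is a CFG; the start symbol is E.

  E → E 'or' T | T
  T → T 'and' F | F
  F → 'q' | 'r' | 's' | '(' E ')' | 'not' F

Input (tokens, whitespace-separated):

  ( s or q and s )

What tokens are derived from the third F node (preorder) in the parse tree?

q

[E [T [F ( [E [E [T [F s]]] or [T [T [F q]] and [F s]]] )]]]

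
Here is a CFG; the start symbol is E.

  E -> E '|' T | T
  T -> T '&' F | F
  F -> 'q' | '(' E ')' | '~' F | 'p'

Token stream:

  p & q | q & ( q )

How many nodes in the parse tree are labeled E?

3

[E [E [T [T [F p]] & [F q]]] | [T [T [F q]] & [F ( [E [T [F q]]] )]]]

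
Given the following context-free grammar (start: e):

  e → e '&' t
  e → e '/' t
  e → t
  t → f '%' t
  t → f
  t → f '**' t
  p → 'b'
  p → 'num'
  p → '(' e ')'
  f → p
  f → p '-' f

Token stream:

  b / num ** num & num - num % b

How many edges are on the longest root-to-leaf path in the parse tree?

[e [e [e [t [f [p b]]]] / [t [f [p num]] ** [t [f [p num]]]]] & [t [f [p num] - [f [p num]]] % [t [f [p b]]]]]

6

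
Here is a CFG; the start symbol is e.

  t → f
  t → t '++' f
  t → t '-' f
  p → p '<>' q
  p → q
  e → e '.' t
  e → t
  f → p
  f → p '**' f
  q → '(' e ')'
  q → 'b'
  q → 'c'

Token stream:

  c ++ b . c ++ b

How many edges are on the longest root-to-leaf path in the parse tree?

7

[e [e [t [t [f [p [q c]]]] ++ [f [p [q b]]]]] . [t [t [f [p [q c]]]] ++ [f [p [q b]]]]]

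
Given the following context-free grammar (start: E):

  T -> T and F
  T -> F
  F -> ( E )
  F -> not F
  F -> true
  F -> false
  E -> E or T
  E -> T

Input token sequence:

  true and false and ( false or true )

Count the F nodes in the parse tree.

[E [T [T [T [F true]] and [F false]] and [F ( [E [E [T [F false]]] or [T [F true]]] )]]]

5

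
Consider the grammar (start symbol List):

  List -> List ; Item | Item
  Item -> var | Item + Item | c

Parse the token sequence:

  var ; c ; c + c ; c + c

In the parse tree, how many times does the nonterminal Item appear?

8

[List [List [List [List [Item var]] ; [Item c]] ; [Item [Item c] + [Item c]]] ; [Item [Item c] + [Item c]]]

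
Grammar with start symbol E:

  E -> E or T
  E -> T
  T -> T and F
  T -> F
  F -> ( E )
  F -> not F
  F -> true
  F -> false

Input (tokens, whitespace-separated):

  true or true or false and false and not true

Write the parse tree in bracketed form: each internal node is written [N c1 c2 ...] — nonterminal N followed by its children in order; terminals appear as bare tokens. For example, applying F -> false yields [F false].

[E [E [E [T [F true]]] or [T [F true]]] or [T [T [T [F false]] and [F false]] and [F not [F true]]]]

E
E or T
E or T or T
T or T or T
F or T or T
true or T or T
true or F or T
true or true or T
true or true or T and F
true or true or T and F and F
true or true or F and F and F
true or true or false and F and F
true or true or false and false and F
true or true or false and false and not F
true or true or false and false and not true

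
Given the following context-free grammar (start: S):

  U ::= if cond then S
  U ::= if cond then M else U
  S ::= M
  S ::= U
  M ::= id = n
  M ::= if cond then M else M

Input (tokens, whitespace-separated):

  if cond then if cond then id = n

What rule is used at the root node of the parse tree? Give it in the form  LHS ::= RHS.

S ::= U

[S [U if cond then [S [U if cond then [S [M id = n]]]]]]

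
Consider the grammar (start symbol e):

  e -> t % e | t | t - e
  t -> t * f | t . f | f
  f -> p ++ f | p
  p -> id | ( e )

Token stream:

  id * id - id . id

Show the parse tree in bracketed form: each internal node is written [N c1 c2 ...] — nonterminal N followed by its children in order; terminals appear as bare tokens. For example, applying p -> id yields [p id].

e
t - e
t * f - e
f * f - e
p * f - e
id * f - e
id * p - e
id * id - e
id * id - t
id * id - t . f
id * id - f . f
id * id - p . f
id * id - id . f
id * id - id . p
id * id - id . id

[e [t [t [f [p id]]] * [f [p id]]] - [e [t [t [f [p id]]] . [f [p id]]]]]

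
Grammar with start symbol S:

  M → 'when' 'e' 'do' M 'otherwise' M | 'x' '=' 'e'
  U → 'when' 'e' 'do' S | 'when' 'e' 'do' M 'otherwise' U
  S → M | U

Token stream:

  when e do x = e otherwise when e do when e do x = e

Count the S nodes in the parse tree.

3

[S [U when e do [M x = e] otherwise [U when e do [S [U when e do [S [M x = e]]]]]]]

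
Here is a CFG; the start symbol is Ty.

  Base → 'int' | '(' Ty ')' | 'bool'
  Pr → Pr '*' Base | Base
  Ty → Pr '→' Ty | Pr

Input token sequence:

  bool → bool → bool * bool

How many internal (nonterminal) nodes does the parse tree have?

11

[Ty [Pr [Base bool]] → [Ty [Pr [Base bool]] → [Ty [Pr [Pr [Base bool]] * [Base bool]]]]]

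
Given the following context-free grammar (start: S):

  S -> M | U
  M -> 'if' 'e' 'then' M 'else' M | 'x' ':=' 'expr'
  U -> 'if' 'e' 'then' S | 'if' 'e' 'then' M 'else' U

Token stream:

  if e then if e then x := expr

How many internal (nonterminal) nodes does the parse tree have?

6

[S [U if e then [S [U if e then [S [M x := expr]]]]]]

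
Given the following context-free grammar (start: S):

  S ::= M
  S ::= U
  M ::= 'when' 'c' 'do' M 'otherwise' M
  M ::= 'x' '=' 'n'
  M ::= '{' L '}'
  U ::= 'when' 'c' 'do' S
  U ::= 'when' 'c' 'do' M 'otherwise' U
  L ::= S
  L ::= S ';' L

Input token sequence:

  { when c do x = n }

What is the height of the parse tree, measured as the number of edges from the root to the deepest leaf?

7

[S [M { [L [S [U when c do [S [M x = n]]]]] }]]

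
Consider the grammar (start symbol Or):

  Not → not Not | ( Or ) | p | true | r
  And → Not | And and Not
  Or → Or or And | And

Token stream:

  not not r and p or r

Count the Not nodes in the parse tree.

5

[Or [Or [And [And [Not not [Not not [Not r]]]] and [Not p]]] or [And [Not r]]]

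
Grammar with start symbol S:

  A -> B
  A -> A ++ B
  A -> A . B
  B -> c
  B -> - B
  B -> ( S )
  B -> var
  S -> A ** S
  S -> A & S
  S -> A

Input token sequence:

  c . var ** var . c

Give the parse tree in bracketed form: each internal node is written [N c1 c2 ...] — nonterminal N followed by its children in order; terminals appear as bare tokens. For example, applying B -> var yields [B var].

S
A ** S
A . B ** S
B . B ** S
c . B ** S
c . var ** S
c . var ** A
c . var ** A . B
c . var ** B . B
c . var ** var . B
c . var ** var . c

[S [A [A [B c]] . [B var]] ** [S [A [A [B var]] . [B c]]]]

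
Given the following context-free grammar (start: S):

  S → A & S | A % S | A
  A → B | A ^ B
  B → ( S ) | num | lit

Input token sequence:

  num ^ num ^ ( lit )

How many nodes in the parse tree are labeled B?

4

[S [A [A [A [B num]] ^ [B num]] ^ [B ( [S [A [B lit]]] )]]]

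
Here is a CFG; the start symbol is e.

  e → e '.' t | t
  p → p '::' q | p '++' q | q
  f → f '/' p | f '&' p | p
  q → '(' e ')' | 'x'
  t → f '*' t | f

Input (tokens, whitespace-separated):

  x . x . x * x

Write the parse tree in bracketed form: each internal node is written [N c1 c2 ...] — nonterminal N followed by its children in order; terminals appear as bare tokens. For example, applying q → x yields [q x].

e
e . t
e . t . t
t . t . t
f . t . t
p . t . t
q . t . t
x . t . t
x . f . t
x . p . t
x . q . t
x . x . t
x . x . f * t
x . x . p * t
x . x . q * t
x . x . x * t
x . x . x * f
x . x . x * p
x . x . x * q
x . x . x * x

[e [e [e [t [f [p [q x]]]]] . [t [f [p [q x]]]]] . [t [f [p [q x]]] * [t [f [p [q x]]]]]]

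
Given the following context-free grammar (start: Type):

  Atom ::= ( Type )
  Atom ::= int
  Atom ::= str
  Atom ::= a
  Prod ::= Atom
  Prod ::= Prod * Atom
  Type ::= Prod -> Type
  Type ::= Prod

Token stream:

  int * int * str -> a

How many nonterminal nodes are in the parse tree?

[Type [Prod [Prod [Prod [Atom int]] * [Atom int]] * [Atom str]] -> [Type [Prod [Atom a]]]]

10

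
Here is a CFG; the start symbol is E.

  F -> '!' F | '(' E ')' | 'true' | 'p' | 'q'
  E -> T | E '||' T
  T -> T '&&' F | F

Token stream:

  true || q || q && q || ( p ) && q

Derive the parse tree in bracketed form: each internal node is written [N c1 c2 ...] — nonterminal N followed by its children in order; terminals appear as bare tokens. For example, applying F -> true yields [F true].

[E [E [E [E [T [F true]]] || [T [F q]]] || [T [T [F q]] && [F q]]] || [T [T [F ( [E [T [F p]]] )]] && [F q]]]

E
E || T
E || T || T
E || T || T || T
T || T || T || T
F || T || T || T
true || T || T || T
true || F || T || T
true || q || T || T
true || q || T && F || T
true || q || F && F || T
true || q || q && F || T
true || q || q && q || T
true || q || q && q || T && F
true || q || q && q || F && F
true || q || q && q || ( E ) && F
true || q || q && q || ( T ) && F
true || q || q && q || ( F ) && F
true || q || q && q || ( p ) && F
true || q || q && q || ( p ) && q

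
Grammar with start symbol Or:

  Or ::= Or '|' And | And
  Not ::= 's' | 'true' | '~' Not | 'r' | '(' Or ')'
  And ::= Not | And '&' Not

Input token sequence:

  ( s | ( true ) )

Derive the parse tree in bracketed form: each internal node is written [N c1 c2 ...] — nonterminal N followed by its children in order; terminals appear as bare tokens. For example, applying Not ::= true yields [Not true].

[Or [And [Not ( [Or [Or [And [Not s]]] | [And [Not ( [Or [And [Not true]]] )]]] )]]]

Or
And
Not
( Or )
( Or | And )
( And | And )
( Not | And )
( s | And )
( s | Not )
( s | ( Or ) )
( s | ( And ) )
( s | ( Not ) )
( s | ( true ) )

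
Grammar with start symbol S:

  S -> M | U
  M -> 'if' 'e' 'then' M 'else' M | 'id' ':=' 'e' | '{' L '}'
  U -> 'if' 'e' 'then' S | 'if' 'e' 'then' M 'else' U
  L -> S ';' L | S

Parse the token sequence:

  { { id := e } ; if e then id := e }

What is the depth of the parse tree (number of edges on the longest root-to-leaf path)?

8

[S [M { [L [S [M { [L [S [M id := e]]] }]] ; [L [S [U if e then [S [M id := e]]]]]] }]]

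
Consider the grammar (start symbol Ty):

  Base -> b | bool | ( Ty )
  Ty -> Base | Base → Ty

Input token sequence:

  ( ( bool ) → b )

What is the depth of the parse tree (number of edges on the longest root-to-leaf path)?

6

[Ty [Base ( [Ty [Base ( [Ty [Base bool]] )] → [Ty [Base b]]] )]]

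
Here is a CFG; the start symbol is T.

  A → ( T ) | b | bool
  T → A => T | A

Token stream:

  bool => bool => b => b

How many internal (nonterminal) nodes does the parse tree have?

[T [A bool] => [T [A bool] => [T [A b] => [T [A b]]]]]

8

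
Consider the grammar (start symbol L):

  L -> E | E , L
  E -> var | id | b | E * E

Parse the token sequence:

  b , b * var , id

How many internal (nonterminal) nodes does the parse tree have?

[L [E b] , [L [E [E b] * [E var]] , [L [E id]]]]

8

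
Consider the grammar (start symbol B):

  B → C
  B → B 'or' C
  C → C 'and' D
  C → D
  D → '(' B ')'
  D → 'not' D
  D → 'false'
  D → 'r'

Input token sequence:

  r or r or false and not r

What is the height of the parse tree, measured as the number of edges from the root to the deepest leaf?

5

[B [B [B [C [D r]]] or [C [D r]]] or [C [C [D false]] and [D not [D r]]]]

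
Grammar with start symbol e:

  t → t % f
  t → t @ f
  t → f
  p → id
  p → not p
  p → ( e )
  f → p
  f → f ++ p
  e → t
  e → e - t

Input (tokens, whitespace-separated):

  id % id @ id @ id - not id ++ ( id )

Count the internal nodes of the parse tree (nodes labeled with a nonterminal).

[e [e [t [t [t [t [f [p id]]] % [f [p id]]] @ [f [p id]]] @ [f [p id]]]] - [t [f [f [p not [p id]]] ++ [p ( [e [t [f [p id]]]] )]]]]

24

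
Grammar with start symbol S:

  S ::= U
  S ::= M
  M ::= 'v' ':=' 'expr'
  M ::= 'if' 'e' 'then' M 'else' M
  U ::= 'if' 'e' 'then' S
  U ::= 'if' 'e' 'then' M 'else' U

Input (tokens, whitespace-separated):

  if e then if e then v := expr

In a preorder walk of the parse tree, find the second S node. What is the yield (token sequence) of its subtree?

[S [U if e then [S [U if e then [S [M v := expr]]]]]]

if e then v := expr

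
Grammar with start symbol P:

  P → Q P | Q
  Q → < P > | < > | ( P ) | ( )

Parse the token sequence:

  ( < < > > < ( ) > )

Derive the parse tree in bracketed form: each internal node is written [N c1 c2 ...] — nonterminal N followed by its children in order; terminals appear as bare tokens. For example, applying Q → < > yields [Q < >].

P
Q
( P )
( Q P )
( < P > P )
( < Q > P )
( < < > > P )
( < < > > Q )
( < < > > < P > )
( < < > > < Q > )
( < < > > < ( ) > )

[P [Q ( [P [Q < [P [Q < >]] >] [P [Q < [P [Q ( )]] >]]] )]]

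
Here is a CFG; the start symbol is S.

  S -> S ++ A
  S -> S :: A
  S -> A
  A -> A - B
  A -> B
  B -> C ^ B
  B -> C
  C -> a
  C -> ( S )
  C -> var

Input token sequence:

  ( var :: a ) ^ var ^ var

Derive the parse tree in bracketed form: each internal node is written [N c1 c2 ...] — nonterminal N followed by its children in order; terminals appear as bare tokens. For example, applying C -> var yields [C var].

[S [A [B [C ( [S [S [A [B [C var]]]] :: [A [B [C a]]]] )] ^ [B [C var] ^ [B [C var]]]]]]

S
A
B
C ^ B
( S ) ^ B
( S :: A ) ^ B
( A :: A ) ^ B
( B :: A ) ^ B
( C :: A ) ^ B
( var :: A ) ^ B
( var :: B ) ^ B
( var :: C ) ^ B
( var :: a ) ^ B
( var :: a ) ^ C ^ B
( var :: a ) ^ var ^ B
( var :: a ) ^ var ^ C
( var :: a ) ^ var ^ var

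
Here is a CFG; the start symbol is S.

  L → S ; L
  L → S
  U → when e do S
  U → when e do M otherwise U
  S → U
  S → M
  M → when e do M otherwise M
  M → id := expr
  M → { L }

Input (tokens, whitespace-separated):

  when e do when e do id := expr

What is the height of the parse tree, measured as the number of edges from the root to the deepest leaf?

6

[S [U when e do [S [U when e do [S [M id := expr]]]]]]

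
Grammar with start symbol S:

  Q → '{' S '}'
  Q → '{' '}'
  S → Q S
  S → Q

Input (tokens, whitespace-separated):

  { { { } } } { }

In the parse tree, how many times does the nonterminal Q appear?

[S [Q { [S [Q { [S [Q { }]] }]] }] [S [Q { }]]]

4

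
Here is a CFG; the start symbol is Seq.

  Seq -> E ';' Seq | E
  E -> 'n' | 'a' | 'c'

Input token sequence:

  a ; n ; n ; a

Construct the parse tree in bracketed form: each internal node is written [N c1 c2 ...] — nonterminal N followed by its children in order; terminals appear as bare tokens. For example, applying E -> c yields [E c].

[Seq [E a] ; [Seq [E n] ; [Seq [E n] ; [Seq [E a]]]]]

Seq
E ; Seq
a ; Seq
a ; E ; Seq
a ; n ; Seq
a ; n ; E ; Seq
a ; n ; n ; Seq
a ; n ; n ; E
a ; n ; n ; a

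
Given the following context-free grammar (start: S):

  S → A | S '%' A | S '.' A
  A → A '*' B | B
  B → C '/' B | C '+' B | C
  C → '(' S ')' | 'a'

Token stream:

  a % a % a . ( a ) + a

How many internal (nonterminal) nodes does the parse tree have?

[S [S [S [S [A [B [C a]]]] % [A [B [C a]]]] % [A [B [C a]]]] . [A [B [C ( [S [A [B [C a]]]] )] + [B [C a]]]]]

22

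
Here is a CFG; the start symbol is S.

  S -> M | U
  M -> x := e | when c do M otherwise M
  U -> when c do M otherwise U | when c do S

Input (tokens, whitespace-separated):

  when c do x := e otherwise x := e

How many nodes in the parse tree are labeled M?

[S [M when c do [M x := e] otherwise [M x := e]]]

3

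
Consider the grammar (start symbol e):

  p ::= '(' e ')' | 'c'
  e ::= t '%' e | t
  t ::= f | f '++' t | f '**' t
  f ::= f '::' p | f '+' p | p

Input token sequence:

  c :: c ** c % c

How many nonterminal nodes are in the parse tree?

13

[e [t [f [f [p c]] :: [p c]] ** [t [f [p c]]]] % [e [t [f [p c]]]]]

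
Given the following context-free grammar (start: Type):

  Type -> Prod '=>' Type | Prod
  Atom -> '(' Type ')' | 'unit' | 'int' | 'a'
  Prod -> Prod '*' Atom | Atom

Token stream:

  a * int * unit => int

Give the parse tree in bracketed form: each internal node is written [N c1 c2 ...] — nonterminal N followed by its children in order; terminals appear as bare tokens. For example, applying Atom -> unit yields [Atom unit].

Type
Prod => Type
Prod * Atom => Type
Prod * Atom * Atom => Type
Atom * Atom * Atom => Type
a * Atom * Atom => Type
a * int * Atom => Type
a * int * unit => Type
a * int * unit => Prod
a * int * unit => Atom
a * int * unit => int

[Type [Prod [Prod [Prod [Atom a]] * [Atom int]] * [Atom unit]] => [Type [Prod [Atom int]]]]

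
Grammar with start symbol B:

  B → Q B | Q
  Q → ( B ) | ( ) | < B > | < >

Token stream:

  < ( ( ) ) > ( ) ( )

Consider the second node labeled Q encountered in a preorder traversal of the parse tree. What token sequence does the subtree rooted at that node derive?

[B [Q < [B [Q ( [B [Q ( )]] )]] >] [B [Q ( )] [B [Q ( )]]]]

( ( ) )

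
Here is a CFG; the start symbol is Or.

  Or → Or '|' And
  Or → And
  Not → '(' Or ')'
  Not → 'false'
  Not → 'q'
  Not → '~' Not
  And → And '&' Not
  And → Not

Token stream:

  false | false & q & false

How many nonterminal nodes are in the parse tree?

10

[Or [Or [And [Not false]]] | [And [And [And [Not false]] & [Not q]] & [Not false]]]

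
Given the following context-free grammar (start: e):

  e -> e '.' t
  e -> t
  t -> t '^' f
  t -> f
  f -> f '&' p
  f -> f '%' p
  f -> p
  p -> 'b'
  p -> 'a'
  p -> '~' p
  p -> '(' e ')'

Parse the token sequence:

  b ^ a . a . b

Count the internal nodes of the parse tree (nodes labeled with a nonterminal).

[e [e [e [t [t [f [p b]]] ^ [f [p a]]]] . [t [f [p a]]]] . [t [f [p b]]]]

15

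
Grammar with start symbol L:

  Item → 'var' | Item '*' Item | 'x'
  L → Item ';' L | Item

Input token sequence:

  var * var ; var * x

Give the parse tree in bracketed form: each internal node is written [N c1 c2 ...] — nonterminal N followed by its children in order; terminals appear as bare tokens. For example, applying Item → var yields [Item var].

L
Item ; L
Item * Item ; L
var * Item ; L
var * var ; L
var * var ; Item
var * var ; Item * Item
var * var ; var * Item
var * var ; var * x

[L [Item [Item var] * [Item var]] ; [L [Item [Item var] * [Item x]]]]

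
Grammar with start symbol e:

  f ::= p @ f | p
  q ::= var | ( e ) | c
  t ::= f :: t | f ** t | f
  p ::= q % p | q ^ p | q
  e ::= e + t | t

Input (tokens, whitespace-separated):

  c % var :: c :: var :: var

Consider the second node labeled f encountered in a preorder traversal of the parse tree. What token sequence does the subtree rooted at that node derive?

[e [t [f [p [q c] % [p [q var]]]] :: [t [f [p [q c]]] :: [t [f [p [q var]]] :: [t [f [p [q var]]]]]]]]

c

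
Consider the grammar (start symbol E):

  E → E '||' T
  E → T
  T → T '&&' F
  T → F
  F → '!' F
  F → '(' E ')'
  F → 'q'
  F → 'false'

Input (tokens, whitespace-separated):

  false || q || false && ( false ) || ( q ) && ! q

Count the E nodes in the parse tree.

6

[E [E [E [E [T [F false]]] || [T [F q]]] || [T [T [F false]] && [F ( [E [T [F false]]] )]]] || [T [T [F ( [E [T [F q]]] )]] && [F ! [F q]]]]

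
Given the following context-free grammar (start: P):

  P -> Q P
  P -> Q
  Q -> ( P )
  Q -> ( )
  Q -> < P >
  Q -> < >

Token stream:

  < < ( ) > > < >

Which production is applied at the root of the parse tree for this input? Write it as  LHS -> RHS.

P -> Q P

[P [Q < [P [Q < [P [Q ( )]] >]] >] [P [Q < >]]]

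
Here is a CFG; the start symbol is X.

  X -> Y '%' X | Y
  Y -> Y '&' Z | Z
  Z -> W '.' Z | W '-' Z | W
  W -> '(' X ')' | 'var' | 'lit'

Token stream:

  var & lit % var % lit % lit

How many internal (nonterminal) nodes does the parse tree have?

19

[X [Y [Y [Z [W var]]] & [Z [W lit]]] % [X [Y [Z [W var]]] % [X [Y [Z [W lit]]] % [X [Y [Z [W lit]]]]]]]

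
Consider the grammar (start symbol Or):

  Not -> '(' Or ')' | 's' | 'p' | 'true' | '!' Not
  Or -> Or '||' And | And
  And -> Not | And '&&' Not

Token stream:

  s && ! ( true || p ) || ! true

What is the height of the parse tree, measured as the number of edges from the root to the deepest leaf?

[Or [Or [And [And [Not s]] && [Not ! [Not ( [Or [Or [And [Not true]]] || [And [Not p]]] )]]]] || [And [Not ! [Not true]]]]

9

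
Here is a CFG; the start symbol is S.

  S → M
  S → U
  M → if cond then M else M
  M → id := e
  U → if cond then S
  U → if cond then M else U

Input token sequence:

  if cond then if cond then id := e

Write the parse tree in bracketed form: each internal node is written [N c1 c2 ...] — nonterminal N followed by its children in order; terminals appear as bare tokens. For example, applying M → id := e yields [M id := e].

S
U
if cond then S
if cond then U
if cond then if cond then S
if cond then if cond then M
if cond then if cond then id := e

[S [U if cond then [S [U if cond then [S [M id := e]]]]]]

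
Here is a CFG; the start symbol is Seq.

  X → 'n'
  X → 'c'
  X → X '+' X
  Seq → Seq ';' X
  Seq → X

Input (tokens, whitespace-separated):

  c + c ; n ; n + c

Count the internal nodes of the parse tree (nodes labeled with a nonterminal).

10

[Seq [Seq [Seq [X [X c] + [X c]]] ; [X n]] ; [X [X n] + [X c]]]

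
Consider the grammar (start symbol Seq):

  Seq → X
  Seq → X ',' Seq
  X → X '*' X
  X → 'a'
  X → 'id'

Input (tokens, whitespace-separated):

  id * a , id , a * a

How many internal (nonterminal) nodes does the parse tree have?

10

[Seq [X [X id] * [X a]] , [Seq [X id] , [Seq [X [X a] * [X a]]]]]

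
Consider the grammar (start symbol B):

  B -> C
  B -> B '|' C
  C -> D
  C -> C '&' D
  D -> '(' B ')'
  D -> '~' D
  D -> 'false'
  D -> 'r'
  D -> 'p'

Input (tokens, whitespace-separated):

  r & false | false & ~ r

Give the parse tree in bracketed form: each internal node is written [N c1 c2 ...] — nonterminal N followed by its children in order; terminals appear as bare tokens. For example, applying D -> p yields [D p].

B
B | C
C | C
C & D | C
D & D | C
r & D | C
r & false | C
r & false | C & D
r & false | D & D
r & false | false & D
r & false | false & ~ D
r & false | false & ~ r

[B [B [C [C [D r]] & [D false]]] | [C [C [D false]] & [D ~ [D r]]]]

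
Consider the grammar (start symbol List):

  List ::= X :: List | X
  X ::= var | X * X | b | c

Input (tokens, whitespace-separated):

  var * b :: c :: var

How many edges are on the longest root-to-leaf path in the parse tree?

4

[List [X [X var] * [X b]] :: [List [X c] :: [List [X var]]]]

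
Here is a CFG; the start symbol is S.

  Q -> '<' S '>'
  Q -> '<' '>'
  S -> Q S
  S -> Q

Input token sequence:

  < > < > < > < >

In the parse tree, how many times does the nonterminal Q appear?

[S [Q < >] [S [Q < >] [S [Q < >] [S [Q < >]]]]]

4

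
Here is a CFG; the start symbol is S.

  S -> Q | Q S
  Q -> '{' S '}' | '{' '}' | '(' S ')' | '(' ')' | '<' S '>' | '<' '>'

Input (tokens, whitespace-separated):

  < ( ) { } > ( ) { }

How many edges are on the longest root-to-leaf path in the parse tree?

[S [Q < [S [Q ( )] [S [Q { }]]] >] [S [Q ( )] [S [Q { }]]]]

5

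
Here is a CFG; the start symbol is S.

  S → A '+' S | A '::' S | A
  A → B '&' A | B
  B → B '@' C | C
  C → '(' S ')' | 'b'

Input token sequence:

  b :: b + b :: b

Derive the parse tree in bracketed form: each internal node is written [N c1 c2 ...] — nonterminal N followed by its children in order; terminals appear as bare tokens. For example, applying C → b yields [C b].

S
A :: S
B :: S
C :: S
b :: S
b :: A + S
b :: B + S
b :: C + S
b :: b + S
b :: b + A :: S
b :: b + B :: S
b :: b + C :: S
b :: b + b :: S
b :: b + b :: A
b :: b + b :: B
b :: b + b :: C
b :: b + b :: b

[S [A [B [C b]]] :: [S [A [B [C b]]] + [S [A [B [C b]]] :: [S [A [B [C b]]]]]]]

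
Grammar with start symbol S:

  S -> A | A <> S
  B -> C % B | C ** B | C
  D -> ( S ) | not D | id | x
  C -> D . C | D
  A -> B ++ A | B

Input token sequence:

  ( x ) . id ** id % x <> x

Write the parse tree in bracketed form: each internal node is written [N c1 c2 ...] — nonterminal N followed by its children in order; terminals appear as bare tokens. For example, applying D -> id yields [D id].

S
A <> S
B <> S
C ** B <> S
D . C ** B <> S
( S ) . C ** B <> S
( A ) . C ** B <> S
( B ) . C ** B <> S
( C ) . C ** B <> S
( D ) . C ** B <> S
( x ) . C ** B <> S
( x ) . D ** B <> S
( x ) . id ** B <> S
( x ) . id ** C % B <> S
( x ) . id ** D % B <> S
( x ) . id ** id % B <> S
( x ) . id ** id % C <> S
( x ) . id ** id % D <> S
( x ) . id ** id % x <> S
( x ) . id ** id % x <> A
( x ) . id ** id % x <> B
( x ) . id ** id % x <> C
( x ) . id ** id % x <> D
( x ) . id ** id % x <> x

[S [A [B [C [D ( [S [A [B [C [D x]]]]] )] . [C [D id]]] ** [B [C [D id]] % [B [C [D x]]]]]] <> [S [A [B [C [D x]]]]]]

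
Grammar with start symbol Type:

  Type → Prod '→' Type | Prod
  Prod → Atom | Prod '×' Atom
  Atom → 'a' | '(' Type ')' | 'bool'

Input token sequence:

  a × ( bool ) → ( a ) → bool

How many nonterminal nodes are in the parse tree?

[Type [Prod [Prod [Atom a]] × [Atom ( [Type [Prod [Atom bool]]] )]] → [Type [Prod [Atom ( [Type [Prod [Atom a]]] )]] → [Type [Prod [Atom bool]]]]]

17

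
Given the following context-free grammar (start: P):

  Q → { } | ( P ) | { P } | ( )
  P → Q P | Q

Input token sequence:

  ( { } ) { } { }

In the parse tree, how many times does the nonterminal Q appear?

4

[P [Q ( [P [Q { }]] )] [P [Q { }] [P [Q { }]]]]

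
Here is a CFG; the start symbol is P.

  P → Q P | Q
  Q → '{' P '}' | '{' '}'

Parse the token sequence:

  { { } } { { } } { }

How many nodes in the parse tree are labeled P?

[P [Q { [P [Q { }]] }] [P [Q { [P [Q { }]] }] [P [Q { }]]]]

5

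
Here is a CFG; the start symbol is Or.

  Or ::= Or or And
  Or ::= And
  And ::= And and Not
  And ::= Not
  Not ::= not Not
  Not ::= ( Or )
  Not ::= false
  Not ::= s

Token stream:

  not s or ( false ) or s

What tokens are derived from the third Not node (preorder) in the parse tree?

[Or [Or [Or [And [Not not [Not s]]]] or [And [Not ( [Or [And [Not false]]] )]]] or [And [Not s]]]

( false )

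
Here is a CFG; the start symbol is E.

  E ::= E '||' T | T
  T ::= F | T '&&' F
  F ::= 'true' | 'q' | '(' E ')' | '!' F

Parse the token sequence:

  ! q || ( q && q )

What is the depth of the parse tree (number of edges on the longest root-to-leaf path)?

7

[E [E [T [F ! [F q]]]] || [T [F ( [E [T [T [F q]] && [F q]]] )]]]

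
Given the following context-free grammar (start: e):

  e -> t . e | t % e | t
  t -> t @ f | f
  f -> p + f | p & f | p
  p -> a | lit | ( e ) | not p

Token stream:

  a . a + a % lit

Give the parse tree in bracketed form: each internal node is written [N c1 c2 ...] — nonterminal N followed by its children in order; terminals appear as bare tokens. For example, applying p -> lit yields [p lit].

e
t . e
f . e
p . e
a . e
a . t % e
a . f % e
a . p + f % e
a . a + f % e
a . a + p % e
a . a + a % e
a . a + a % t
a . a + a % f
a . a + a % p
a . a + a % lit

[e [t [f [p a]]] . [e [t [f [p a] + [f [p a]]]] % [e [t [f [p lit]]]]]]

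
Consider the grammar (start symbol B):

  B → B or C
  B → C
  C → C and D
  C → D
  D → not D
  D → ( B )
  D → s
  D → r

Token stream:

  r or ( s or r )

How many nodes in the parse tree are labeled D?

4

[B [B [C [D r]]] or [C [D ( [B [B [C [D s]]] or [C [D r]]] )]]]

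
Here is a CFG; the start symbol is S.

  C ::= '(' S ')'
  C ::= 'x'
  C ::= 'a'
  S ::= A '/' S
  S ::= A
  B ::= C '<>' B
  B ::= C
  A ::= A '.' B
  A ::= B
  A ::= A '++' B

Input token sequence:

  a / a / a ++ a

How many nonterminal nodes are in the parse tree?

15

[S [A [B [C a]]] / [S [A [B [C a]]] / [S [A [A [B [C a]]] ++ [B [C a]]]]]]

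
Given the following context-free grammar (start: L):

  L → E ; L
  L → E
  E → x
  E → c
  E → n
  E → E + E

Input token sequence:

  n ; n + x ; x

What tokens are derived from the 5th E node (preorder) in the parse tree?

[L [E n] ; [L [E [E n] + [E x]] ; [L [E x]]]]

x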